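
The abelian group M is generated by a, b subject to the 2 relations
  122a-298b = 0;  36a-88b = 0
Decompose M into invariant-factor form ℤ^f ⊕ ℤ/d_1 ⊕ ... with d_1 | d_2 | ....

rank_ℚ(R)=2; free=2−2=0
SNF(R) diag = [2, 4] → torsion [2, 4]

Answer: M ≅ ℤ/2 ⊕ ℤ/4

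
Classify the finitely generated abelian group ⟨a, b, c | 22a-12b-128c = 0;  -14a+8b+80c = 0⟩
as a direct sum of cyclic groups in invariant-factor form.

Answer: M ≅ ℤ^1 ⊕ ℤ/2 ⊕ ℤ/4

Derivation:
rank_ℚ(R)=2; free=3−2=1
SNF(R) diag = [2, 4] → torsion [2, 4]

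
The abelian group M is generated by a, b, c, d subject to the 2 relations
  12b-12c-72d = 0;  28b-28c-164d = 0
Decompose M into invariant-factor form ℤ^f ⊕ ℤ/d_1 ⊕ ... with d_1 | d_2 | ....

rank_ℚ(R)=2; free=4−2=2
SNF(R) diag = [4, 12] → torsion [4, 12]

Answer: M ≅ ℤ^2 ⊕ ℤ/4 ⊕ ℤ/12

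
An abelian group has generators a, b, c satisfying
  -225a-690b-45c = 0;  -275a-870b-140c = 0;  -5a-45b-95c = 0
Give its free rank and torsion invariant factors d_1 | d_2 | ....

rank_ℚ(R)=3; free=3−3=0
SNF(R) diag = [5, 15, 45] → torsion [5, 15, 45]

Answer: M ≅ ℤ/5 ⊕ ℤ/15 ⊕ ℤ/45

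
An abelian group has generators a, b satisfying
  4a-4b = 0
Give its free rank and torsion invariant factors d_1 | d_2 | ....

Answer: M ≅ ℤ^1 ⊕ ℤ/4

Derivation:
rank_ℚ(R)=1; free=2−1=1
SNF(R) diag = [4] → torsion [4]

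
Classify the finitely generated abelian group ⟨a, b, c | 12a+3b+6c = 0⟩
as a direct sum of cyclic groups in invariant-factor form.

rank_ℚ(R)=1; free=3−1=2
SNF(R) diag = [3] → torsion [3]

Answer: M ≅ ℤ^2 ⊕ ℤ/3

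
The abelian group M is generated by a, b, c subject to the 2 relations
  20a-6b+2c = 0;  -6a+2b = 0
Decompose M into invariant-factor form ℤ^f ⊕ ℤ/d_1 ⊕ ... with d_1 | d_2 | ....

rank_ℚ(R)=2; free=3−2=1
SNF(R) diag = [2, 2] → torsion [2, 2]

Answer: M ≅ ℤ^1 ⊕ ℤ/2 ⊕ ℤ/2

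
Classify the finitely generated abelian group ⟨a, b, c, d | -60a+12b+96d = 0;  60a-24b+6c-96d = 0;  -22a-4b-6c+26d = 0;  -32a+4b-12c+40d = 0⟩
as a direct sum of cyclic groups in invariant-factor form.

rank_ℚ(R)=4; free=4−4=0
SNF(R) diag = [2, 6, 12, 36] → torsion [2, 6, 12, 36]

Answer: M ≅ ℤ/2 ⊕ ℤ/6 ⊕ ℤ/12 ⊕ ℤ/36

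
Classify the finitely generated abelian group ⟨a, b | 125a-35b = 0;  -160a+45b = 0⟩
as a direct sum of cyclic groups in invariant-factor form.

Answer: M ≅ ℤ/5 ⊕ ℤ/5

Derivation:
rank_ℚ(R)=2; free=2−2=0
SNF(R) diag = [5, 5] → torsion [5, 5]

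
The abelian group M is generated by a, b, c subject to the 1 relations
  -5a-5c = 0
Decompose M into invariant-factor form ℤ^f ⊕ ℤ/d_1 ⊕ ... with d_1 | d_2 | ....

Answer: M ≅ ℤ^2 ⊕ ℤ/5

Derivation:
rank_ℚ(R)=1; free=3−1=2
SNF(R) diag = [5] → torsion [5]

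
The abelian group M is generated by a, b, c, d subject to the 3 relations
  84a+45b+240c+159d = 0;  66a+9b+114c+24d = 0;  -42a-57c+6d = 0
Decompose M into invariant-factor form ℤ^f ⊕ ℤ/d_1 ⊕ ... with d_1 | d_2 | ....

Answer: M ≅ ℤ^1 ⊕ ℤ/3 ⊕ ℤ/9 ⊕ ℤ/27

Derivation:
rank_ℚ(R)=3; free=4−3=1
SNF(R) diag = [3, 9, 27] → torsion [3, 9, 27]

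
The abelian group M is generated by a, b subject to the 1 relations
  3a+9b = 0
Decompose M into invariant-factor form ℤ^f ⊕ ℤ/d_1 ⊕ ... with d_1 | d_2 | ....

Answer: M ≅ ℤ^1 ⊕ ℤ/3

Derivation:
rank_ℚ(R)=1; free=2−1=1
SNF(R) diag = [3] → torsion [3]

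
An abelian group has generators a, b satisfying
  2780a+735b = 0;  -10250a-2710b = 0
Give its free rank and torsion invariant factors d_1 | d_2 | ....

rank_ℚ(R)=2; free=2−2=0
SNF(R) diag = [5, 10] → torsion [5, 10]

Answer: M ≅ ℤ/5 ⊕ ℤ/10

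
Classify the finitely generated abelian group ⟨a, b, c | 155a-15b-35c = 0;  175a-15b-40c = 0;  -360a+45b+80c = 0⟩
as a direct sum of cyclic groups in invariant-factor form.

Answer: M ≅ ℤ/5 ⊕ ℤ/5 ⊕ ℤ/15

Derivation:
rank_ℚ(R)=3; free=3−3=0
SNF(R) diag = [5, 5, 15] → torsion [5, 5, 15]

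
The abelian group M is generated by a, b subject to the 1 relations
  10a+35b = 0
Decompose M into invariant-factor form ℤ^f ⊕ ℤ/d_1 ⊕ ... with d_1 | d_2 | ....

rank_ℚ(R)=1; free=2−1=1
SNF(R) diag = [5] → torsion [5]

Answer: M ≅ ℤ^1 ⊕ ℤ/5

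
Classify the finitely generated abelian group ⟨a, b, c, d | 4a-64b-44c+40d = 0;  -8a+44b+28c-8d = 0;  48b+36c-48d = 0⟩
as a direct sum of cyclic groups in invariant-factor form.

Answer: M ≅ ℤ^1 ⊕ ℤ/4 ⊕ ℤ/12 ⊕ ℤ/12

Derivation:
rank_ℚ(R)=3; free=4−3=1
SNF(R) diag = [4, 12, 12] → torsion [4, 12, 12]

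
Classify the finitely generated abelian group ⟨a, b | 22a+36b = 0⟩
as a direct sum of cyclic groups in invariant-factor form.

Answer: M ≅ ℤ^1 ⊕ ℤ/2

Derivation:
rank_ℚ(R)=1; free=2−1=1
SNF(R) diag = [2] → torsion [2]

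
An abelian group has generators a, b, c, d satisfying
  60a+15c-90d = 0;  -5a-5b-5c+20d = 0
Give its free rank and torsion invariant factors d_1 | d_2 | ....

Answer: M ≅ ℤ^2 ⊕ ℤ/5 ⊕ ℤ/15

Derivation:
rank_ℚ(R)=2; free=4−2=2
SNF(R) diag = [5, 15] → torsion [5, 15]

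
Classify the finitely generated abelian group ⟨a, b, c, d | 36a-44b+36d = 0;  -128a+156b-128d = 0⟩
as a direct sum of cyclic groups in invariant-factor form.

rank_ℚ(R)=2; free=4−2=2
SNF(R) diag = [4, 4] → torsion [4, 4]

Answer: M ≅ ℤ^2 ⊕ ℤ/4 ⊕ ℤ/4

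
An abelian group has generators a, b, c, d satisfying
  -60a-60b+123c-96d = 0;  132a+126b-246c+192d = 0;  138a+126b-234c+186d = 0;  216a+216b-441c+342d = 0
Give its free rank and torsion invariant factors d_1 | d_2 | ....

Answer: M ≅ ℤ/3 ⊕ ℤ/6 ⊕ ℤ/6 ⊕ ℤ/18

Derivation:
rank_ℚ(R)=4; free=4−4=0
SNF(R) diag = [3, 6, 6, 18] → torsion [3, 6, 6, 18]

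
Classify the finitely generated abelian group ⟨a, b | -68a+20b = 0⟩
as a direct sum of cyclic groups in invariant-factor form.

Answer: M ≅ ℤ^1 ⊕ ℤ/4

Derivation:
rank_ℚ(R)=1; free=2−1=1
SNF(R) diag = [4] → torsion [4]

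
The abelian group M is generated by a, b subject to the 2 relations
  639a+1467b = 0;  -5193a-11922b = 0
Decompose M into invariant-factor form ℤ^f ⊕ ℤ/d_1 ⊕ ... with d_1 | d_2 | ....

rank_ℚ(R)=2; free=2−2=0
SNF(R) diag = [3, 9] → torsion [3, 9]

Answer: M ≅ ℤ/3 ⊕ ℤ/9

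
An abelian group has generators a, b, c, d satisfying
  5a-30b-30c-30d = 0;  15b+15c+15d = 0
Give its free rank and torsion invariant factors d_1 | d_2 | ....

rank_ℚ(R)=2; free=4−2=2
SNF(R) diag = [5, 15] → torsion [5, 15]

Answer: M ≅ ℤ^2 ⊕ ℤ/5 ⊕ ℤ/15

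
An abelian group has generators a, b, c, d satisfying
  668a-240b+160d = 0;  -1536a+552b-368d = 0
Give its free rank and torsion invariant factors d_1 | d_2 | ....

Answer: M ≅ ℤ^2 ⊕ ℤ/4 ⊕ ℤ/8

Derivation:
rank_ℚ(R)=2; free=4−2=2
SNF(R) diag = [4, 8] → torsion [4, 8]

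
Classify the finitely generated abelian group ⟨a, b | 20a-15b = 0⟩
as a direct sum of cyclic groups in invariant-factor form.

rank_ℚ(R)=1; free=2−1=1
SNF(R) diag = [5] → torsion [5]

Answer: M ≅ ℤ^1 ⊕ ℤ/5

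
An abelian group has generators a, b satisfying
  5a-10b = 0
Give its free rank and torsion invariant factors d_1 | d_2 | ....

rank_ℚ(R)=1; free=2−1=1
SNF(R) diag = [5] → torsion [5]

Answer: M ≅ ℤ^1 ⊕ ℤ/5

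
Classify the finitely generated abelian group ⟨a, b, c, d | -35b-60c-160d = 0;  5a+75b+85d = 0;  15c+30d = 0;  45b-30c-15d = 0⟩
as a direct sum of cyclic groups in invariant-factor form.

rank_ℚ(R)=4; free=4−4=0
SNF(R) diag = [5, 5, 15, 45] → torsion [5, 5, 15, 45]

Answer: M ≅ ℤ/5 ⊕ ℤ/5 ⊕ ℤ/15 ⊕ ℤ/45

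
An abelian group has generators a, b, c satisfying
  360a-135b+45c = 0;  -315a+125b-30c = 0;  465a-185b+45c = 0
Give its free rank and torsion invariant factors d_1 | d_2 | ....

Answer: M ≅ ℤ/5 ⊕ ℤ/15 ⊕ ℤ/45

Derivation:
rank_ℚ(R)=3; free=3−3=0
SNF(R) diag = [5, 15, 45] → torsion [5, 15, 45]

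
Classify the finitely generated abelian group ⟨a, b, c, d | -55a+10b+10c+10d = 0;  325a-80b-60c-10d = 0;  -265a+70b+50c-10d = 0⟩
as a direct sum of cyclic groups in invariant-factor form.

Answer: M ≅ ℤ^1 ⊕ ℤ/5 ⊕ ℤ/10 ⊕ ℤ/20

Derivation:
rank_ℚ(R)=3; free=4−3=1
SNF(R) diag = [5, 10, 20] → torsion [5, 10, 20]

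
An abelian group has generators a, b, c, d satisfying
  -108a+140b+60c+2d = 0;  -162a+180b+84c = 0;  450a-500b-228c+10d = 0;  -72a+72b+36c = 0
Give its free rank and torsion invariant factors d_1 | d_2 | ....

rank_ℚ(R)=4; free=4−4=0
SNF(R) diag = [2, 6, 12, 36] → torsion [2, 6, 12, 36]

Answer: M ≅ ℤ/2 ⊕ ℤ/6 ⊕ ℤ/12 ⊕ ℤ/36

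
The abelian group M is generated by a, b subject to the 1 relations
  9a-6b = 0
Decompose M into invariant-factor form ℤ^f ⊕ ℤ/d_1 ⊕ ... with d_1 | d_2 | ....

rank_ℚ(R)=1; free=2−1=1
SNF(R) diag = [3] → torsion [3]

Answer: M ≅ ℤ^1 ⊕ ℤ/3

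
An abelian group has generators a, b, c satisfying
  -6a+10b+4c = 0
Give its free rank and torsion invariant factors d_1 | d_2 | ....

Answer: M ≅ ℤ^2 ⊕ ℤ/2

Derivation:
rank_ℚ(R)=1; free=3−1=2
SNF(R) diag = [2] → torsion [2]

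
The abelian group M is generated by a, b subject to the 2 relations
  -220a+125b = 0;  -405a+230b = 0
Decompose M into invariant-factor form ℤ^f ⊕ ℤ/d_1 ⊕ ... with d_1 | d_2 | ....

rank_ℚ(R)=2; free=2−2=0
SNF(R) diag = [5, 5] → torsion [5, 5]

Answer: M ≅ ℤ/5 ⊕ ℤ/5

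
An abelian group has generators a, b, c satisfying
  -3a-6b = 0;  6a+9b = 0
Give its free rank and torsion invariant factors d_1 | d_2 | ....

Answer: M ≅ ℤ^1 ⊕ ℤ/3 ⊕ ℤ/3

Derivation:
rank_ℚ(R)=2; free=3−2=1
SNF(R) diag = [3, 3] → torsion [3, 3]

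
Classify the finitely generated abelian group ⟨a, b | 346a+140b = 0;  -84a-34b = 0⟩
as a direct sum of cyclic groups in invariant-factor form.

rank_ℚ(R)=2; free=2−2=0
SNF(R) diag = [2, 2] → torsion [2, 2]

Answer: M ≅ ℤ/2 ⊕ ℤ/2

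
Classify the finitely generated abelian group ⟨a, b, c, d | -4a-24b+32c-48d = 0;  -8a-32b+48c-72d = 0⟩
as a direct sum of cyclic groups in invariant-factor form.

Answer: M ≅ ℤ^2 ⊕ ℤ/4 ⊕ ℤ/8

Derivation:
rank_ℚ(R)=2; free=4−2=2
SNF(R) diag = [4, 8] → torsion [4, 8]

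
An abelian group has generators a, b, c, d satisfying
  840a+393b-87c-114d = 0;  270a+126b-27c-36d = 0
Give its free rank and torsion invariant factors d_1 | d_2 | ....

rank_ℚ(R)=2; free=4−2=2
SNF(R) diag = [3, 9] → torsion [3, 9]

Answer: M ≅ ℤ^2 ⊕ ℤ/3 ⊕ ℤ/9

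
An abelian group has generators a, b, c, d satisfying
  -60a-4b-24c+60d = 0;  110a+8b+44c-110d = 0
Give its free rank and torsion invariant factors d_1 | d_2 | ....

rank_ℚ(R)=2; free=4−2=2
SNF(R) diag = [2, 4] → torsion [2, 4]

Answer: M ≅ ℤ^2 ⊕ ℤ/2 ⊕ ℤ/4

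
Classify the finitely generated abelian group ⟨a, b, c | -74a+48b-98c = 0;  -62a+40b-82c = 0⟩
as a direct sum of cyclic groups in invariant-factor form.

Answer: M ≅ ℤ^1 ⊕ ℤ/2 ⊕ ℤ/4

Derivation:
rank_ℚ(R)=2; free=3−2=1
SNF(R) diag = [2, 4] → torsion [2, 4]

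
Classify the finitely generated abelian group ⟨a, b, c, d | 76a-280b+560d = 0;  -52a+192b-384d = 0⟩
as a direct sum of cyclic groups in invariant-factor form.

Answer: M ≅ ℤ^2 ⊕ ℤ/4 ⊕ ℤ/8

Derivation:
rank_ℚ(R)=2; free=4−2=2
SNF(R) diag = [4, 8] → torsion [4, 8]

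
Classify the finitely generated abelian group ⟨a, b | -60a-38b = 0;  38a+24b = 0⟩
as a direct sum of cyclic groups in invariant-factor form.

Answer: M ≅ ℤ/2 ⊕ ℤ/2

Derivation:
rank_ℚ(R)=2; free=2−2=0
SNF(R) diag = [2, 2] → torsion [2, 2]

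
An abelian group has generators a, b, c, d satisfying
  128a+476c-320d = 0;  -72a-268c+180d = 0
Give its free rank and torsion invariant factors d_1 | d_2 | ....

Answer: M ≅ ℤ^2 ⊕ ℤ/4 ⊕ ℤ/4

Derivation:
rank_ℚ(R)=2; free=4−2=2
SNF(R) diag = [4, 4] → torsion [4, 4]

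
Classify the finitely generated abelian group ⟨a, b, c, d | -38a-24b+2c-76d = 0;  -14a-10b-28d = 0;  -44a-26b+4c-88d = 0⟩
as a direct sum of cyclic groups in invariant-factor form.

Answer: M ≅ ℤ^1 ⊕ ℤ/2 ⊕ ℤ/2 ⊕ ℤ/6

Derivation:
rank_ℚ(R)=3; free=4−3=1
SNF(R) diag = [2, 2, 6] → torsion [2, 2, 6]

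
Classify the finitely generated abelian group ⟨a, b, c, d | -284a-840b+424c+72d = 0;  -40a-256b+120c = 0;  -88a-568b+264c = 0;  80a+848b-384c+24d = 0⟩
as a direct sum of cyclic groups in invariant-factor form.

Answer: M ≅ ℤ/4 ⊕ ℤ/8 ⊕ ℤ/24 ⊕ ℤ/24

Derivation:
rank_ℚ(R)=4; free=4−4=0
SNF(R) diag = [4, 8, 24, 24] → torsion [4, 8, 24, 24]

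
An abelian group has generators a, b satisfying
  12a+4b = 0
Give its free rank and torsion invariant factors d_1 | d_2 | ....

Answer: M ≅ ℤ^1 ⊕ ℤ/4

Derivation:
rank_ℚ(R)=1; free=2−1=1
SNF(R) diag = [4] → torsion [4]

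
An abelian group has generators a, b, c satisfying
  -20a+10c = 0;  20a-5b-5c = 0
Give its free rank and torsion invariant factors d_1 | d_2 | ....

rank_ℚ(R)=2; free=3−2=1
SNF(R) diag = [5, 10] → torsion [5, 10]

Answer: M ≅ ℤ^1 ⊕ ℤ/5 ⊕ ℤ/10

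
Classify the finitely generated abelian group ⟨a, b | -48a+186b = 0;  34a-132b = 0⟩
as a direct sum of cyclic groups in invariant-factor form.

Answer: M ≅ ℤ/2 ⊕ ℤ/6

Derivation:
rank_ℚ(R)=2; free=2−2=0
SNF(R) diag = [2, 6] → torsion [2, 6]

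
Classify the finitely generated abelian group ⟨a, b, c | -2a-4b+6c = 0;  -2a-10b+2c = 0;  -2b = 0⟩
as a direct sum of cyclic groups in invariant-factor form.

Answer: M ≅ ℤ/2 ⊕ ℤ/2 ⊕ ℤ/4

Derivation:
rank_ℚ(R)=3; free=3−3=0
SNF(R) diag = [2, 2, 4] → torsion [2, 2, 4]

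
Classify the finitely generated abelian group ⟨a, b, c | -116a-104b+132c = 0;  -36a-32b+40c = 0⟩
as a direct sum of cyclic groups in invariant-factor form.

rank_ℚ(R)=2; free=3−2=1
SNF(R) diag = [4, 4] → torsion [4, 4]

Answer: M ≅ ℤ^1 ⊕ ℤ/4 ⊕ ℤ/4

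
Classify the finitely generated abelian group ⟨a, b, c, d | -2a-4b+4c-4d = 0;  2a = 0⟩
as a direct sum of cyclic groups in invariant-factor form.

rank_ℚ(R)=2; free=4−2=2
SNF(R) diag = [2, 4] → torsion [2, 4]

Answer: M ≅ ℤ^2 ⊕ ℤ/2 ⊕ ℤ/4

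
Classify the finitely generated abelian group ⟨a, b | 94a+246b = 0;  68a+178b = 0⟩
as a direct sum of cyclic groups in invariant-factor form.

rank_ℚ(R)=2; free=2−2=0
SNF(R) diag = [2, 2] → torsion [2, 2]

Answer: M ≅ ℤ/2 ⊕ ℤ/2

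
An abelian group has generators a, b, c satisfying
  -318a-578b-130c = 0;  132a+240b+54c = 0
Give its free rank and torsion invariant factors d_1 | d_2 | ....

Answer: M ≅ ℤ^1 ⊕ ℤ/2 ⊕ ℤ/6

Derivation:
rank_ℚ(R)=2; free=3−2=1
SNF(R) diag = [2, 6] → torsion [2, 6]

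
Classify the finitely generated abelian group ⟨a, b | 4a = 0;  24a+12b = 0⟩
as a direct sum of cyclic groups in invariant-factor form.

Answer: M ≅ ℤ/4 ⊕ ℤ/12

Derivation:
rank_ℚ(R)=2; free=2−2=0
SNF(R) diag = [4, 12] → torsion [4, 12]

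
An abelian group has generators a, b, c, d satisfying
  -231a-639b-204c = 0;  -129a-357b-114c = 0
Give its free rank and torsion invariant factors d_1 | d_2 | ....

Answer: M ≅ ℤ^2 ⊕ ℤ/3 ⊕ ℤ/6

Derivation:
rank_ℚ(R)=2; free=4−2=2
SNF(R) diag = [3, 6] → torsion [3, 6]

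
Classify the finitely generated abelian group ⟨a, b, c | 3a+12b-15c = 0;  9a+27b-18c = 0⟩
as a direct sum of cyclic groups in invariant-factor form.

rank_ℚ(R)=2; free=3−2=1
SNF(R) diag = [3, 9] → torsion [3, 9]

Answer: M ≅ ℤ^1 ⊕ ℤ/3 ⊕ ℤ/9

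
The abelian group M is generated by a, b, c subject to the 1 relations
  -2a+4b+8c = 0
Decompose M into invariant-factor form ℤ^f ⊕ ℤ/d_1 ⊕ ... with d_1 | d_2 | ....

Answer: M ≅ ℤ^2 ⊕ ℤ/2

Derivation:
rank_ℚ(R)=1; free=3−1=2
SNF(R) diag = [2] → torsion [2]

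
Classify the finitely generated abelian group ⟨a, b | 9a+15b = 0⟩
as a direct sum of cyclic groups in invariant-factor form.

Answer: M ≅ ℤ^1 ⊕ ℤ/3

Derivation:
rank_ℚ(R)=1; free=2−1=1
SNF(R) diag = [3] → torsion [3]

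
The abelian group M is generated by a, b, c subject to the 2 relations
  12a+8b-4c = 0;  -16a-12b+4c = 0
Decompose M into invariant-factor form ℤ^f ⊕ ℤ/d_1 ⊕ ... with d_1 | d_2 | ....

Answer: M ≅ ℤ^1 ⊕ ℤ/4 ⊕ ℤ/4

Derivation:
rank_ℚ(R)=2; free=3−2=1
SNF(R) diag = [4, 4] → torsion [4, 4]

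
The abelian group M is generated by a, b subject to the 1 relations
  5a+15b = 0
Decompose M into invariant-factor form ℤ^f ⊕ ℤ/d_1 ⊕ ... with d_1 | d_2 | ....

Answer: M ≅ ℤ^1 ⊕ ℤ/5

Derivation:
rank_ℚ(R)=1; free=2−1=1
SNF(R) diag = [5] → torsion [5]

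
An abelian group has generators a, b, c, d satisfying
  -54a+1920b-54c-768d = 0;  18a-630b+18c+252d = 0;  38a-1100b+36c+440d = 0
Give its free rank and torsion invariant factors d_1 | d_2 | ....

Answer: M ≅ ℤ^1 ⊕ ℤ/2 ⊕ ℤ/6 ⊕ ℤ/18

Derivation:
rank_ℚ(R)=3; free=4−3=1
SNF(R) diag = [2, 6, 18] → torsion [2, 6, 18]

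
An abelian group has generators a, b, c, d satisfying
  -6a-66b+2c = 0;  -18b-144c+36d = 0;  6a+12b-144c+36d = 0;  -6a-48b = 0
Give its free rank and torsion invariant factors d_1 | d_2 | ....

Answer: M ≅ ℤ/2 ⊕ ℤ/6 ⊕ ℤ/18 ⊕ ℤ/36

Derivation:
rank_ℚ(R)=4; free=4−4=0
SNF(R) diag = [2, 6, 18, 36] → torsion [2, 6, 18, 36]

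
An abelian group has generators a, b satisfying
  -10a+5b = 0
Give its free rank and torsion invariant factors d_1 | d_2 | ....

Answer: M ≅ ℤ^1 ⊕ ℤ/5

Derivation:
rank_ℚ(R)=1; free=2−1=1
SNF(R) diag = [5] → torsion [5]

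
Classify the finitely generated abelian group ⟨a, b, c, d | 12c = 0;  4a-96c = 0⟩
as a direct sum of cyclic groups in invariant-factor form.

Answer: M ≅ ℤ^2 ⊕ ℤ/4 ⊕ ℤ/12

Derivation:
rank_ℚ(R)=2; free=4−2=2
SNF(R) diag = [4, 12] → torsion [4, 12]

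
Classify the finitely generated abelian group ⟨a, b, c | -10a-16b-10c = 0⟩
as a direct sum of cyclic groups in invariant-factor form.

rank_ℚ(R)=1; free=3−1=2
SNF(R) diag = [2] → torsion [2]

Answer: M ≅ ℤ^2 ⊕ ℤ/2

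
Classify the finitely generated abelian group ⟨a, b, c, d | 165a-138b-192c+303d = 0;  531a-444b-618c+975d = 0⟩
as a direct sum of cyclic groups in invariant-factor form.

rank_ℚ(R)=2; free=4−2=2
SNF(R) diag = [3, 6] → torsion [3, 6]

Answer: M ≅ ℤ^2 ⊕ ℤ/3 ⊕ ℤ/6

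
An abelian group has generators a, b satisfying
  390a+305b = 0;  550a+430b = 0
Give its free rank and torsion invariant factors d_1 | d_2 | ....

Answer: M ≅ ℤ/5 ⊕ ℤ/10

Derivation:
rank_ℚ(R)=2; free=2−2=0
SNF(R) diag = [5, 10] → torsion [5, 10]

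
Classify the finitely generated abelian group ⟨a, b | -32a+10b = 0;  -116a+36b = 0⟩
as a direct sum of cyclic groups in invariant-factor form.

Answer: M ≅ ℤ/2 ⊕ ℤ/4

Derivation:
rank_ℚ(R)=2; free=2−2=0
SNF(R) diag = [2, 4] → torsion [2, 4]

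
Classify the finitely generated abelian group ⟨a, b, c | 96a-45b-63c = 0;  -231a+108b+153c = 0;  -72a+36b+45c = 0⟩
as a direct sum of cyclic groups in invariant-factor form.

rank_ℚ(R)=3; free=3−3=0
SNF(R) diag = [3, 9, 9] → torsion [3, 9, 9]

Answer: M ≅ ℤ/3 ⊕ ℤ/9 ⊕ ℤ/9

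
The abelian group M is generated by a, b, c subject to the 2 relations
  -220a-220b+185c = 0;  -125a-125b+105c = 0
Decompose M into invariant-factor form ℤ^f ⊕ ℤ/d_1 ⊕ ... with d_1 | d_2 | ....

Answer: M ≅ ℤ^1 ⊕ ℤ/5 ⊕ ℤ/5

Derivation:
rank_ℚ(R)=2; free=3−2=1
SNF(R) diag = [5, 5] → torsion [5, 5]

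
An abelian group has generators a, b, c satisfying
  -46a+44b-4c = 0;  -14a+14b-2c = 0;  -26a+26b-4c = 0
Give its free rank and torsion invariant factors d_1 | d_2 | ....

rank_ℚ(R)=3; free=3−3=0
SNF(R) diag = [2, 2, 2] → torsion [2, 2, 2]

Answer: M ≅ ℤ/2 ⊕ ℤ/2 ⊕ ℤ/2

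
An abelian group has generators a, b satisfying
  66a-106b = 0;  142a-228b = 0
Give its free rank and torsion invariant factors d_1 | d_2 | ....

rank_ℚ(R)=2; free=2−2=0
SNF(R) diag = [2, 2] → torsion [2, 2]

Answer: M ≅ ℤ/2 ⊕ ℤ/2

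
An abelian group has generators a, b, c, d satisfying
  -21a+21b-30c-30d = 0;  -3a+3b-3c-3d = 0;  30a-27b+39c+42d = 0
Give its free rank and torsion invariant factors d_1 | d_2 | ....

Answer: M ≅ ℤ^1 ⊕ ℤ/3 ⊕ ℤ/3 ⊕ ℤ/9

Derivation:
rank_ℚ(R)=3; free=4−3=1
SNF(R) diag = [3, 3, 9] → torsion [3, 3, 9]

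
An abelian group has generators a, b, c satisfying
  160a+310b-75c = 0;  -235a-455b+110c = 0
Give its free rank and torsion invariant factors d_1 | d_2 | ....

Answer: M ≅ ℤ^1 ⊕ ℤ/5 ⊕ ℤ/5

Derivation:
rank_ℚ(R)=2; free=3−2=1
SNF(R) diag = [5, 5] → torsion [5, 5]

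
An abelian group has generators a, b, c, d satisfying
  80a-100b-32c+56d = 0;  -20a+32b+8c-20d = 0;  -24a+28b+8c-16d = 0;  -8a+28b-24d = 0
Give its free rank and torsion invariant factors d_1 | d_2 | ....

rank_ℚ(R)=4; free=4−4=0
SNF(R) diag = [4, 4, 8, 8] → torsion [4, 4, 8, 8]

Answer: M ≅ ℤ/4 ⊕ ℤ/4 ⊕ ℤ/8 ⊕ ℤ/8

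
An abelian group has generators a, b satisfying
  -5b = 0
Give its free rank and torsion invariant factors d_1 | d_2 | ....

Answer: M ≅ ℤ^1 ⊕ ℤ/5

Derivation:
rank_ℚ(R)=1; free=2−1=1
SNF(R) diag = [5] → torsion [5]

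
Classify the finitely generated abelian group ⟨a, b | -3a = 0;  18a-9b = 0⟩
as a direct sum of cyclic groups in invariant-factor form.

Answer: M ≅ ℤ/3 ⊕ ℤ/9

Derivation:
rank_ℚ(R)=2; free=2−2=0
SNF(R) diag = [3, 9] → torsion [3, 9]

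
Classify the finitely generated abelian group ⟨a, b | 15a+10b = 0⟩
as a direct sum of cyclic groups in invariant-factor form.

Answer: M ≅ ℤ^1 ⊕ ℤ/5

Derivation:
rank_ℚ(R)=1; free=2−1=1
SNF(R) diag = [5] → torsion [5]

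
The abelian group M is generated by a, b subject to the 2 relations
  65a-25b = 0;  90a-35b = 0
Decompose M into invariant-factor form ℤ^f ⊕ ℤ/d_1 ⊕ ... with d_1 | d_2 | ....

rank_ℚ(R)=2; free=2−2=0
SNF(R) diag = [5, 5] → torsion [5, 5]

Answer: M ≅ ℤ/5 ⊕ ℤ/5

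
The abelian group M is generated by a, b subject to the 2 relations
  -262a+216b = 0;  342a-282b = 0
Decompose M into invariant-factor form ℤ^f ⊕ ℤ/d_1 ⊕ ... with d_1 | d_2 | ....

Answer: M ≅ ℤ/2 ⊕ ℤ/6

Derivation:
rank_ℚ(R)=2; free=2−2=0
SNF(R) diag = [2, 6] → torsion [2, 6]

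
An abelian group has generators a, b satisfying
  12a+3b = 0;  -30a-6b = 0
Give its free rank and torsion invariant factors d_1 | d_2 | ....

Answer: M ≅ ℤ/3 ⊕ ℤ/6

Derivation:
rank_ℚ(R)=2; free=2−2=0
SNF(R) diag = [3, 6] → torsion [3, 6]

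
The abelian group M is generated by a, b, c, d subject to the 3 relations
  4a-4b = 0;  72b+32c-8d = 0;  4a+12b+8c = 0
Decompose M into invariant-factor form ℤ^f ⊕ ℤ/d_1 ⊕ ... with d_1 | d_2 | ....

rank_ℚ(R)=3; free=4−3=1
SNF(R) diag = [4, 8, 8] → torsion [4, 8, 8]

Answer: M ≅ ℤ^1 ⊕ ℤ/4 ⊕ ℤ/8 ⊕ ℤ/8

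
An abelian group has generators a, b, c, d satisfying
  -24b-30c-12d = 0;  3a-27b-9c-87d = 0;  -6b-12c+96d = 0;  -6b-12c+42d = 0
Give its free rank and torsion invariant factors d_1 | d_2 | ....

rank_ℚ(R)=4; free=4−4=0
SNF(R) diag = [3, 6, 18, 54] → torsion [3, 6, 18, 54]

Answer: M ≅ ℤ/3 ⊕ ℤ/6 ⊕ ℤ/18 ⊕ ℤ/54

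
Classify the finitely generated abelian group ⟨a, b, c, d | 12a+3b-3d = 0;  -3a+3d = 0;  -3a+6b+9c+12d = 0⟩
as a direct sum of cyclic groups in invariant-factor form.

Answer: M ≅ ℤ^1 ⊕ ℤ/3 ⊕ ℤ/3 ⊕ ℤ/9

Derivation:
rank_ℚ(R)=3; free=4−3=1
SNF(R) diag = [3, 3, 9] → torsion [3, 3, 9]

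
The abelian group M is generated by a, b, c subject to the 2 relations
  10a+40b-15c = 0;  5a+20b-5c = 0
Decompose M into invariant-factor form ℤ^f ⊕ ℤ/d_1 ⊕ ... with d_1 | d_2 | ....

Answer: M ≅ ℤ^1 ⊕ ℤ/5 ⊕ ℤ/5

Derivation:
rank_ℚ(R)=2; free=3−2=1
SNF(R) diag = [5, 5] → torsion [5, 5]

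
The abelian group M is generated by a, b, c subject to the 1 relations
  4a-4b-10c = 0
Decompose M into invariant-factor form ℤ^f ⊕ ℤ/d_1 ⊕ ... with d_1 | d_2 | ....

Answer: M ≅ ℤ^2 ⊕ ℤ/2

Derivation:
rank_ℚ(R)=1; free=3−1=2
SNF(R) diag = [2] → torsion [2]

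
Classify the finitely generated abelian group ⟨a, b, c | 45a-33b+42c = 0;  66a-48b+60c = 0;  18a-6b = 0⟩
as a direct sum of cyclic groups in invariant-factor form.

rank_ℚ(R)=3; free=3−3=0
SNF(R) diag = [3, 6, 12] → torsion [3, 6, 12]

Answer: M ≅ ℤ/3 ⊕ ℤ/6 ⊕ ℤ/12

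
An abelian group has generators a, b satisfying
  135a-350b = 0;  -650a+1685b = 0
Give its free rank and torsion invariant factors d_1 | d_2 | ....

Answer: M ≅ ℤ/5 ⊕ ℤ/5

Derivation:
rank_ℚ(R)=2; free=2−2=0
SNF(R) diag = [5, 5] → torsion [5, 5]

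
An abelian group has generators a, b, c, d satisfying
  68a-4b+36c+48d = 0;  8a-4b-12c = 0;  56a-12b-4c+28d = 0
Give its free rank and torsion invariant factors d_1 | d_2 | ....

rank_ℚ(R)=3; free=4−3=1
SNF(R) diag = [4, 4, 12] → torsion [4, 4, 12]

Answer: M ≅ ℤ^1 ⊕ ℤ/4 ⊕ ℤ/4 ⊕ ℤ/12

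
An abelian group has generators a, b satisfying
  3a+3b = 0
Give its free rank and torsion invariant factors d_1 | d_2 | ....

rank_ℚ(R)=1; free=2−1=1
SNF(R) diag = [3] → torsion [3]

Answer: M ≅ ℤ^1 ⊕ ℤ/3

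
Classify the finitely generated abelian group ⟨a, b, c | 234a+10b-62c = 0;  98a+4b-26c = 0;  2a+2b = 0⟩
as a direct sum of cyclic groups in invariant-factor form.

rank_ℚ(R)=3; free=3−3=0
SNF(R) diag = [2, 2, 2] → torsion [2, 2, 2]

Answer: M ≅ ℤ/2 ⊕ ℤ/2 ⊕ ℤ/2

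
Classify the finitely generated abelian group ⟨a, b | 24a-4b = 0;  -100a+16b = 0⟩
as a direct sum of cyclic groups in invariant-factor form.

Answer: M ≅ ℤ/4 ⊕ ℤ/4

Derivation:
rank_ℚ(R)=2; free=2−2=0
SNF(R) diag = [4, 4] → torsion [4, 4]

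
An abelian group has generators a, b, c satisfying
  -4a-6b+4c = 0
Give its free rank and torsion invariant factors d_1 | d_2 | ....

Answer: M ≅ ℤ^2 ⊕ ℤ/2

Derivation:
rank_ℚ(R)=1; free=3−1=2
SNF(R) diag = [2] → torsion [2]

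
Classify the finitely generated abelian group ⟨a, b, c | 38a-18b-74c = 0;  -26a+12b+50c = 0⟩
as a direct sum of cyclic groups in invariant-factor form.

Answer: M ≅ ℤ^1 ⊕ ℤ/2 ⊕ ℤ/6

Derivation:
rank_ℚ(R)=2; free=3−2=1
SNF(R) diag = [2, 6] → torsion [2, 6]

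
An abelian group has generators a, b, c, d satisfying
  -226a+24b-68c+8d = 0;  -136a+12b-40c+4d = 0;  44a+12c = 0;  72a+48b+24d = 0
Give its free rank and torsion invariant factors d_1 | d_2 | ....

rank_ℚ(R)=4; free=4−4=0
SNF(R) diag = [2, 4, 12, 24] → torsion [2, 4, 12, 24]

Answer: M ≅ ℤ/2 ⊕ ℤ/4 ⊕ ℤ/12 ⊕ ℤ/24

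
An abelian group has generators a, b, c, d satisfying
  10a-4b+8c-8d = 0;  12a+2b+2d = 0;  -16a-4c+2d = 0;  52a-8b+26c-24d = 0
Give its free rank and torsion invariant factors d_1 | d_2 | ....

Answer: M ≅ ℤ/2 ⊕ ℤ/2 ⊕ ℤ/2 ⊕ ℤ/6

Derivation:
rank_ℚ(R)=4; free=4−4=0
SNF(R) diag = [2, 2, 2, 6] → torsion [2, 2, 2, 6]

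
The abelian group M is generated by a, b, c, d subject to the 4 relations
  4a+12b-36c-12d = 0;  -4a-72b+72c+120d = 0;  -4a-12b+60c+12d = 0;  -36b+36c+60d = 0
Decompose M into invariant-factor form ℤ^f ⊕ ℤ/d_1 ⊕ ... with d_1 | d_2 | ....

Answer: M ≅ ℤ/4 ⊕ ℤ/12 ⊕ ℤ/24 ⊕ ℤ/24

Derivation:
rank_ℚ(R)=4; free=4−4=0
SNF(R) diag = [4, 12, 24, 24] → torsion [4, 12, 24, 24]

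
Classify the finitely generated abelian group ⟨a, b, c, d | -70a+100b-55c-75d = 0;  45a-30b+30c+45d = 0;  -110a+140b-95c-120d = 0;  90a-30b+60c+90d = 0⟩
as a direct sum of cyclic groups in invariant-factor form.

rank_ℚ(R)=4; free=4−4=0
SNF(R) diag = [5, 15, 15, 30] → torsion [5, 15, 15, 30]

Answer: M ≅ ℤ/5 ⊕ ℤ/15 ⊕ ℤ/15 ⊕ ℤ/30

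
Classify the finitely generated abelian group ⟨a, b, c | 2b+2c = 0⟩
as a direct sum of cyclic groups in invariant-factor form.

Answer: M ≅ ℤ^2 ⊕ ℤ/2

Derivation:
rank_ℚ(R)=1; free=3−1=2
SNF(R) diag = [2] → torsion [2]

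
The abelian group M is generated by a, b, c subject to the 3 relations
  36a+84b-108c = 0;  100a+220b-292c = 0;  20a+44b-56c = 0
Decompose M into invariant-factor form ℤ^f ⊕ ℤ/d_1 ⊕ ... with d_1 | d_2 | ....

rank_ℚ(R)=3; free=3−3=0
SNF(R) diag = [4, 12, 24] → torsion [4, 12, 24]

Answer: M ≅ ℤ/4 ⊕ ℤ/12 ⊕ ℤ/24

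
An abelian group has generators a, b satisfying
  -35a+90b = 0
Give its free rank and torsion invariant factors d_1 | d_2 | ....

rank_ℚ(R)=1; free=2−1=1
SNF(R) diag = [5] → torsion [5]

Answer: M ≅ ℤ^1 ⊕ ℤ/5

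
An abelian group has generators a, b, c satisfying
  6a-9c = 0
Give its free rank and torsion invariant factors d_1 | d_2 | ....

Answer: M ≅ ℤ^2 ⊕ ℤ/3

Derivation:
rank_ℚ(R)=1; free=3−1=2
SNF(R) diag = [3] → torsion [3]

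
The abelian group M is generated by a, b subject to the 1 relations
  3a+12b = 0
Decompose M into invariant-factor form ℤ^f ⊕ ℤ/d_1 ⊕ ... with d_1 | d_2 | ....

Answer: M ≅ ℤ^1 ⊕ ℤ/3

Derivation:
rank_ℚ(R)=1; free=2−1=1
SNF(R) diag = [3] → torsion [3]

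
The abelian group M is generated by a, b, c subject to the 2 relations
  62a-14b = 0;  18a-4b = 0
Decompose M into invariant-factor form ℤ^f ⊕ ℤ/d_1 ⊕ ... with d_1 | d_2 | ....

Answer: M ≅ ℤ^1 ⊕ ℤ/2 ⊕ ℤ/2

Derivation:
rank_ℚ(R)=2; free=3−2=1
SNF(R) diag = [2, 2] → torsion [2, 2]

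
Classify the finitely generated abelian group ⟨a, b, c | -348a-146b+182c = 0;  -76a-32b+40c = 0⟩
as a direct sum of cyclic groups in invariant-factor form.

rank_ℚ(R)=2; free=3−2=1
SNF(R) diag = [2, 4] → torsion [2, 4]

Answer: M ≅ ℤ^1 ⊕ ℤ/2 ⊕ ℤ/4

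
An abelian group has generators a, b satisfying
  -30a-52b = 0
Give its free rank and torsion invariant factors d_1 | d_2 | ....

rank_ℚ(R)=1; free=2−1=1
SNF(R) diag = [2] → torsion [2]

Answer: M ≅ ℤ^1 ⊕ ℤ/2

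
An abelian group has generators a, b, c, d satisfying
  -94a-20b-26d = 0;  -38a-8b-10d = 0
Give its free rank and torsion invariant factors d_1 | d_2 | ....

Answer: M ≅ ℤ^2 ⊕ ℤ/2 ⊕ ℤ/4

Derivation:
rank_ℚ(R)=2; free=4−2=2
SNF(R) diag = [2, 4] → torsion [2, 4]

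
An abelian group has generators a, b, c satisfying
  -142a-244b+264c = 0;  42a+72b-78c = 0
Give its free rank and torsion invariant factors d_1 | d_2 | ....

Answer: M ≅ ℤ^1 ⊕ ℤ/2 ⊕ ℤ/6

Derivation:
rank_ℚ(R)=2; free=3−2=1
SNF(R) diag = [2, 6] → torsion [2, 6]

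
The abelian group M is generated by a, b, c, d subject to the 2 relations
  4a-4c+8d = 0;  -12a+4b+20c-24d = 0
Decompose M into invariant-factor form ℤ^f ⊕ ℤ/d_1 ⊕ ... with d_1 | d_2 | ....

rank_ℚ(R)=2; free=4−2=2
SNF(R) diag = [4, 4] → torsion [4, 4]

Answer: M ≅ ℤ^2 ⊕ ℤ/4 ⊕ ℤ/4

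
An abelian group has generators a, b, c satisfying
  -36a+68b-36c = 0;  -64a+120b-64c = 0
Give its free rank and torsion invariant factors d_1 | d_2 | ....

rank_ℚ(R)=2; free=3−2=1
SNF(R) diag = [4, 8] → torsion [4, 8]

Answer: M ≅ ℤ^1 ⊕ ℤ/4 ⊕ ℤ/8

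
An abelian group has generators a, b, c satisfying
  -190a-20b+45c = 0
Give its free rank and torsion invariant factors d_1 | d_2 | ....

Answer: M ≅ ℤ^2 ⊕ ℤ/5

Derivation:
rank_ℚ(R)=1; free=3−1=2
SNF(R) diag = [5] → torsion [5]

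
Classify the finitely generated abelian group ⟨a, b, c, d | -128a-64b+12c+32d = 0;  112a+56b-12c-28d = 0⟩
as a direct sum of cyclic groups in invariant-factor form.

Answer: M ≅ ℤ^2 ⊕ ℤ/4 ⊕ ℤ/12

Derivation:
rank_ℚ(R)=2; free=4−2=2
SNF(R) diag = [4, 12] → torsion [4, 12]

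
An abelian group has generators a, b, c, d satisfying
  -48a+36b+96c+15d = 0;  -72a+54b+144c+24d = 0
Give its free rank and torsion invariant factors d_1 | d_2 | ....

rank_ℚ(R)=2; free=4−2=2
SNF(R) diag = [3, 6] → torsion [3, 6]

Answer: M ≅ ℤ^2 ⊕ ℤ/3 ⊕ ℤ/6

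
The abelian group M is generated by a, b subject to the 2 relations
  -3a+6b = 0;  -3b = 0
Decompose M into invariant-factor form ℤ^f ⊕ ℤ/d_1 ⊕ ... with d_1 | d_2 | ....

rank_ℚ(R)=2; free=2−2=0
SNF(R) diag = [3, 3] → torsion [3, 3]

Answer: M ≅ ℤ/3 ⊕ ℤ/3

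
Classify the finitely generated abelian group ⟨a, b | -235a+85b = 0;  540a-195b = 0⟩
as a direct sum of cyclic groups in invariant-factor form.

Answer: M ≅ ℤ/5 ⊕ ℤ/15

Derivation:
rank_ℚ(R)=2; free=2−2=0
SNF(R) diag = [5, 15] → torsion [5, 15]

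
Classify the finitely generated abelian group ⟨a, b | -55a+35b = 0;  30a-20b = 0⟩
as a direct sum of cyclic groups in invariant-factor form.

rank_ℚ(R)=2; free=2−2=0
SNF(R) diag = [5, 10] → torsion [5, 10]

Answer: M ≅ ℤ/5 ⊕ ℤ/10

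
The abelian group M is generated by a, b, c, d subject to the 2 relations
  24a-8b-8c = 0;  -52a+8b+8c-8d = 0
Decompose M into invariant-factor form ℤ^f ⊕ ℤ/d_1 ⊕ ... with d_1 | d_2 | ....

Answer: M ≅ ℤ^2 ⊕ ℤ/4 ⊕ ℤ/8

Derivation:
rank_ℚ(R)=2; free=4−2=2
SNF(R) diag = [4, 8] → torsion [4, 8]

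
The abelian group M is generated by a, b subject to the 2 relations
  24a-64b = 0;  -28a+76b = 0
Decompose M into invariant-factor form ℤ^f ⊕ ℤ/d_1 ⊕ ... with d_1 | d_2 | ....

Answer: M ≅ ℤ/4 ⊕ ℤ/8

Derivation:
rank_ℚ(R)=2; free=2−2=0
SNF(R) diag = [4, 8] → torsion [4, 8]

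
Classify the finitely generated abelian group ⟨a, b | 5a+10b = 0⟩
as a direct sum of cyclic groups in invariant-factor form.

Answer: M ≅ ℤ^1 ⊕ ℤ/5

Derivation:
rank_ℚ(R)=1; free=2−1=1
SNF(R) diag = [5] → torsion [5]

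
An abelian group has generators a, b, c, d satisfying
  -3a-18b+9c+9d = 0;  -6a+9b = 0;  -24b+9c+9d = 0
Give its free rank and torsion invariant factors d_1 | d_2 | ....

rank_ℚ(R)=3; free=4−3=1
SNF(R) diag = [3, 3, 9] → torsion [3, 3, 9]

Answer: M ≅ ℤ^1 ⊕ ℤ/3 ⊕ ℤ/3 ⊕ ℤ/9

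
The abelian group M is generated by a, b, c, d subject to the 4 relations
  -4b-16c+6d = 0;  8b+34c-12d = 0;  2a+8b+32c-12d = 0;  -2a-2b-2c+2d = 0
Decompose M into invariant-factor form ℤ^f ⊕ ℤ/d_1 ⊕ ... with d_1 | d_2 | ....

Answer: M ≅ ℤ/2 ⊕ ℤ/2 ⊕ ℤ/2 ⊕ ℤ/2

Derivation:
rank_ℚ(R)=4; free=4−4=0
SNF(R) diag = [2, 2, 2, 2] → torsion [2, 2, 2, 2]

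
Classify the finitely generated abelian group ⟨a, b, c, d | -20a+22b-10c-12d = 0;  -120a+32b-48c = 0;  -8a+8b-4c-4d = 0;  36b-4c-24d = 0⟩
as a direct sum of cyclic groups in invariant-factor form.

Answer: M ≅ ℤ/2 ⊕ ℤ/4 ⊕ ℤ/8 ⊕ ℤ/8

Derivation:
rank_ℚ(R)=4; free=4−4=0
SNF(R) diag = [2, 4, 8, 8] → torsion [2, 4, 8, 8]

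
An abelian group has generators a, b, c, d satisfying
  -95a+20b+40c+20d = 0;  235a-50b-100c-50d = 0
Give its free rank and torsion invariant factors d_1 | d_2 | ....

rank_ℚ(R)=2; free=4−2=2
SNF(R) diag = [5, 10] → torsion [5, 10]

Answer: M ≅ ℤ^2 ⊕ ℤ/5 ⊕ ℤ/10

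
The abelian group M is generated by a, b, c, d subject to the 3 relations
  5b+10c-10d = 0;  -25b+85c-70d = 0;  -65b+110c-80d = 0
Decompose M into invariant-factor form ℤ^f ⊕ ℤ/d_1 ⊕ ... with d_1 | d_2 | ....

rank_ℚ(R)=3; free=4−3=1
SNF(R) diag = [5, 15, 30] → torsion [5, 15, 30]

Answer: M ≅ ℤ^1 ⊕ ℤ/5 ⊕ ℤ/15 ⊕ ℤ/30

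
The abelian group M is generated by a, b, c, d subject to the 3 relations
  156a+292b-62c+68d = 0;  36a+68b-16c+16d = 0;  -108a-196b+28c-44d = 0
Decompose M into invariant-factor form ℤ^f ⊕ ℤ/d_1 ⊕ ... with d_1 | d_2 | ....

Answer: M ≅ ℤ^1 ⊕ ℤ/2 ⊕ ℤ/4 ⊕ ℤ/12

Derivation:
rank_ℚ(R)=3; free=4−3=1
SNF(R) diag = [2, 4, 12] → torsion [2, 4, 12]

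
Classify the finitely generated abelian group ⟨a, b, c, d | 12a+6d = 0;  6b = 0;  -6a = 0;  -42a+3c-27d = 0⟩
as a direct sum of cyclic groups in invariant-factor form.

Answer: M ≅ ℤ/3 ⊕ ℤ/6 ⊕ ℤ/6 ⊕ ℤ/6

Derivation:
rank_ℚ(R)=4; free=4−4=0
SNF(R) diag = [3, 6, 6, 6] → torsion [3, 6, 6, 6]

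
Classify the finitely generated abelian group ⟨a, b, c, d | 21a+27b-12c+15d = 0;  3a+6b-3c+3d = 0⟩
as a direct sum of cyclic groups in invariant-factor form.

rank_ℚ(R)=2; free=4−2=2
SNF(R) diag = [3, 3] → torsion [3, 3]

Answer: M ≅ ℤ^2 ⊕ ℤ/3 ⊕ ℤ/3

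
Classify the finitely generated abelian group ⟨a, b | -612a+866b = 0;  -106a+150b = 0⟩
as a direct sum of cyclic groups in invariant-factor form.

Answer: M ≅ ℤ/2 ⊕ ℤ/2

Derivation:
rank_ℚ(R)=2; free=2−2=0
SNF(R) diag = [2, 2] → torsion [2, 2]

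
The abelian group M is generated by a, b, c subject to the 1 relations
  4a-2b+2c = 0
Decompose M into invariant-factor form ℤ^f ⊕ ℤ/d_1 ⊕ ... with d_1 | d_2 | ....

rank_ℚ(R)=1; free=3−1=2
SNF(R) diag = [2] → torsion [2]

Answer: M ≅ ℤ^2 ⊕ ℤ/2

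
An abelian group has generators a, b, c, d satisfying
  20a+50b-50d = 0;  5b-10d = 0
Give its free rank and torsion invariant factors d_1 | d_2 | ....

rank_ℚ(R)=2; free=4−2=2
SNF(R) diag = [5, 10] → torsion [5, 10]

Answer: M ≅ ℤ^2 ⊕ ℤ/5 ⊕ ℤ/10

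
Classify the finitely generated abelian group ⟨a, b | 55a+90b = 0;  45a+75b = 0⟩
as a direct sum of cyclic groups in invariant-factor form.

Answer: M ≅ ℤ/5 ⊕ ℤ/15

Derivation:
rank_ℚ(R)=2; free=2−2=0
SNF(R) diag = [5, 15] → torsion [5, 15]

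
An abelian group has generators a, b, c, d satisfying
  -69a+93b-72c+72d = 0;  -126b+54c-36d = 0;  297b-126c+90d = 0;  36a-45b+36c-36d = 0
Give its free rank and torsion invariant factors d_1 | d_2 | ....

rank_ℚ(R)=4; free=4−4=0
SNF(R) diag = [3, 9, 18, 18] → torsion [3, 9, 18, 18]

Answer: M ≅ ℤ/3 ⊕ ℤ/9 ⊕ ℤ/18 ⊕ ℤ/18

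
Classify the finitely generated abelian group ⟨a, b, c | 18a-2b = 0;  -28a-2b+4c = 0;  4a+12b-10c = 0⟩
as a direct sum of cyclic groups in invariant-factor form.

Answer: M ≅ ℤ/2 ⊕ ℤ/2 ⊕ ℤ/6

Derivation:
rank_ℚ(R)=3; free=3−3=0
SNF(R) diag = [2, 2, 6] → torsion [2, 2, 6]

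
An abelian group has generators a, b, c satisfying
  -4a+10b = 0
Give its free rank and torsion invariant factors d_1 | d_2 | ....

Answer: M ≅ ℤ^2 ⊕ ℤ/2

Derivation:
rank_ℚ(R)=1; free=3−1=2
SNF(R) diag = [2] → torsion [2]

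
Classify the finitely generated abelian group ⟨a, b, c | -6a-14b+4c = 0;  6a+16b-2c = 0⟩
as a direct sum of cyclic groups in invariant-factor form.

rank_ℚ(R)=2; free=3−2=1
SNF(R) diag = [2, 6] → torsion [2, 6]

Answer: M ≅ ℤ^1 ⊕ ℤ/2 ⊕ ℤ/6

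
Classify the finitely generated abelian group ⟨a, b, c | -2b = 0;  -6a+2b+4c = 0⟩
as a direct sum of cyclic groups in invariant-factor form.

Answer: M ≅ ℤ^1 ⊕ ℤ/2 ⊕ ℤ/2

Derivation:
rank_ℚ(R)=2; free=3−2=1
SNF(R) diag = [2, 2] → torsion [2, 2]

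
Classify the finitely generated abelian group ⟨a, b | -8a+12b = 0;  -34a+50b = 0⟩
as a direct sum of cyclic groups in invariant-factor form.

Answer: M ≅ ℤ/2 ⊕ ℤ/4

Derivation:
rank_ℚ(R)=2; free=2−2=0
SNF(R) diag = [2, 4] → torsion [2, 4]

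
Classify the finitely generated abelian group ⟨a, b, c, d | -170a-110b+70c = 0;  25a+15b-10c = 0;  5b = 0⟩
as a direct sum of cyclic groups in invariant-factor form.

rank_ℚ(R)=3; free=4−3=1
SNF(R) diag = [5, 5, 10] → torsion [5, 5, 10]

Answer: M ≅ ℤ^1 ⊕ ℤ/5 ⊕ ℤ/5 ⊕ ℤ/10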